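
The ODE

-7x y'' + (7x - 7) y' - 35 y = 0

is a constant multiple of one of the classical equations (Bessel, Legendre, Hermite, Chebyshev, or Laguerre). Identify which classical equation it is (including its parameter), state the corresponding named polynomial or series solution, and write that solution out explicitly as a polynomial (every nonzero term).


All three coefficients share the factor -7; dividing through by -7 gives  x y'' + (1 - x) y' + 5 y = 0.
This matches the Laguerre equation x y'' + (1 - x) y' + n y = 0 with n = 5; the polynomial solution is L_5(x).
With y = sum_k a_k x^k, matching x^k gives (k+1)k a_{k+1} + (k+1) a_{k+1} - k a_k + n a_k = 0, i.e. (k+1)^2 a_{k+1} = (k - n) a_k = (k - 5) a_k. The right side vanishes at k = 5, so the series terminates at degree 5.
Standard normalization L_n(0) = 1 gives a_0 = 1. Work upward with a_{k+1} = (k - 5) a_k / (k+1)^2:
  a_1 = (0 - 5)(1) / 1^2 = -5/1 = -5
  a_2 = (1 - 5)(-5) / 2^2 = 20/4 = 5
  a_3 = (2 - 5)(5) / 3^2 = -15/9 = -5/3
  a_4 = (3 - 5)(-5/3) / 4^2 = (10/3)/16 = 5/24
  a_5 = (4 - 5)(5/24) / 5^2 = (-5/24)/25 = -1/120
Hence L_5(x) = -x^5/120 + 5 x^4/24 - 5 x^3/3 + 5 x^2 - 5 x + 1.

L_5(x); series = -x^5/120 + 5 x^4/24 - 5 x^3/3 + 5 x^2 - 5 x + 1


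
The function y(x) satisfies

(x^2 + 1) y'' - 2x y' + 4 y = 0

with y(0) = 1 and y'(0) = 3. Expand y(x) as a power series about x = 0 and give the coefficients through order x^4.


Ansatz: y(x) = sum_{n>=0} a_n x^n, so y'(x) = sum_{n>=1} n a_n x^(n-1) and y''(x) = sum_{n>=2} n(n-1) a_n x^(n-2).
Substitute into P(x) y'' + Q(x) y' + R(x) y = 0 with P(x) = x^2 + 1, Q(x) = -2x, R(x) = 4, and match powers of x.
Initial conditions: a_0 = 1, a_1 = 3.
Setting the coefficient of each power of x to zero and solving order by order (substituting the coefficients already found):
  x^0: 2 a_2 + 4 a_0 = 0  ->  2 a_2 = -4 a_0 = -4  ->  a_2 = -2
  x^1: 6 a_3 + 2 a_1 = 0  ->  6 a_3 = -2 a_1 = -6  ->  a_3 = -1
  x^2: 12 a_4 + 2 a_2 = 0  ->  12 a_4 = -2 a_2 = 4  ->  a_4 = 1/3
Truncated series: y(x) = 1 + 3 x - 2 x^2 - x^3 + (1/3) x^4 + O(x^5).

a_0 = 1; a_1 = 3; a_2 = -2; a_3 = -1; a_4 = 1/3


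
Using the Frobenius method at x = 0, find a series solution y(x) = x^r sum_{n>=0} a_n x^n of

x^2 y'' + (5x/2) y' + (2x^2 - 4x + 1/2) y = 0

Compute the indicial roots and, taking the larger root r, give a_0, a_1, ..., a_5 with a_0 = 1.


Write in Frobenius form y'' + (p(x)/x) y' + (q(x)/x^2) y = 0:
  p(x) = 5/2,  q(x) = 2x^2 - 4x + 1/2.
Indicial equation: r(r-1) + (5/2) r + (1/2) = 0 -> roots r_1 = -1/2, r_2 = -1.
Take r = r_1 = -1/2. Let y(x) = x^r sum_{n>=0} a_n x^n with a_0 = 1.
Substitute y = x^r sum a_n x^n and match x^{r+n}. The recurrence is
  D(n) a_n - 4 a_{n-1} + 2 a_{n-2} = 0,  where D(n) = (r+n)(r+n-1) + (5/2)(r+n) + (1/2).
  a_n = [4 a_{n-1} - 2 a_{n-2}] / D(n).
Since the indicial polynomial factors as (r - r_1)(r - r_2), D(n) = (r_1 + n - r_1)(r_1 + n - r_2) = n(n + 1/2).
Evaluating step by step (a_0 = 1):
  n = 1: D(1) = 1(1 + 1/2) = 3/2; numerator = 4(1) = 4; a_1 = (4)/(3/2) = 8/3
  n = 2: D(2) = 2(2 + 1/2) = 5; numerator = 4(8/3) - 2(1) = 26/3; a_2 = (26/3)/(5) = 26/15
  n = 3: D(3) = 3(3 + 1/2) = 21/2; numerator = 4(26/15) - 2(8/3) = 8/5; a_3 = (8/5)/(21/2) = 16/105
  n = 4: D(4) = 4(4 + 1/2) = 18; numerator = 4(16/105) - 2(26/15) = -20/7; a_4 = (-20/7)/(18) = -10/63
  n = 5: D(5) = 5(5 + 1/2) = 55/2; numerator = 4(-10/63) - 2(16/105) = -296/315; a_5 = (-296/315)/(55/2) = -592/17325

r = -1/2; a_0 = 1; a_1 = 8/3; a_2 = 26/15; a_3 = 16/105; a_4 = -10/63; a_5 = -592/17325


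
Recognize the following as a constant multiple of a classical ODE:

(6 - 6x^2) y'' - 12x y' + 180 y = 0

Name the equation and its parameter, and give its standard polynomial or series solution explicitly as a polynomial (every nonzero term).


All three coefficients share the factor 6; dividing through by 6 gives  (1 - x^2) y'' - 2x y' + 30 y = 0.
This matches the Legendre equation (1 - x^2) y'' - 2x y' + n(n+1) y = 0 (note the -2x y' term) with n(n+1) = 30, so n = 5; the polynomial solution is P_5(x).
With y = sum_k a_k x^k, matching x^k gives (k+2)(k+1) a_{k+2} = [k(k+1) - n(n+1)] a_k = (k - 5)(k + 6) a_k. The right side vanishes at k = 5, so the series with the parity of 5 terminates at degree 5.
Standard normalization (P_n(1) = 1): leading coefficient (2n)!/(2^n (n!)^2) = 3628800/(32*14400) = 63/8, so a_5 = 63/8. Work downward with a_k = (k+1)(k+2) a_{k+2} / ((k - 5)(k + 6)):
  a_3 = (4)(5)(63/8) / ((3 - 5)(3 + 6)) = (315/2)/(-18) = -35/4
  a_1 = (2)(3)(-35/4) / ((1 - 5)(1 + 6)) = (-105/2)/(-28) = 15/8
Hence P_5(x) = 63 x^5/8 - 35 x^3/4 + 15 x/8.

P_5(x); series = 63 x^5/8 - 35 x^3/4 + 15 x/8


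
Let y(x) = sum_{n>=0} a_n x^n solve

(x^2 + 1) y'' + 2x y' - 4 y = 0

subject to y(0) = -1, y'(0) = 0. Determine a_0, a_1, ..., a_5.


Ansatz: y(x) = sum_{n>=0} a_n x^n, so y'(x) = sum_{n>=1} n a_n x^(n-1) and y''(x) = sum_{n>=2} n(n-1) a_n x^(n-2).
Substitute into P(x) y'' + Q(x) y' + R(x) y = 0 with P(x) = x^2 + 1, Q(x) = 2x, R(x) = -4, and match powers of x.
Initial conditions: a_0 = -1, a_1 = 0.
Setting the coefficient of each power of x to zero and solving order by order (substituting the coefficients already found):
  x^0: 2 a_2 - 4 a_0 = 0  ->  2 a_2 = 4 a_0 = -4  ->  a_2 = -2
  x^1: 6 a_3 - 2 a_1 = 0  ->  6 a_3 = 2 a_1 = 0  ->  a_3 = 0
  x^2: 12 a_4 + 2 a_2 = 0  ->  12 a_4 = -2 a_2 = 4  ->  a_4 = 1/3
  x^3: 20 a_5 + 8 a_3 = 0  ->  20 a_5 = -8 a_3 = 0  ->  a_5 = 0
Truncated series: y(x) = -1 - 2 x^2 + (1/3) x^4 + O(x^6).

a_0 = -1; a_1 = 0; a_2 = -2; a_3 = 0; a_4 = 1/3; a_5 = 0


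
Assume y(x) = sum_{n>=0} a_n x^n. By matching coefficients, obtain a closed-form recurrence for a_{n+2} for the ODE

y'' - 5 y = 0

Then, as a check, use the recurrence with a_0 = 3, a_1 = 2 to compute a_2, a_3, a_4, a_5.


Substitute y = sum_n a_n x^n into y'' + (const) y = 0.
y''(x) = sum_{n>=0} (n+2)(n+1) a_{n+2} x^n.
The ODE becomes sum_n [(n+2)(n+1) a_{n+2} - 5 a_n] x^n = 0.
Setting each coefficient to zero gives the recurrence:
  (n+2)(n+1) a_{n+2} - 5 a_n = 0,
  a_{n+2} = 5 / ((n+1)(n+2)) a_n.

Check with a_0 = 3, a_1 = 2 (apply the recurrence for n = 0, 1, 2, 3): a_0 = 3, a_1 = 2, a_2 = 15/2, a_3 = 5/3, a_4 = 25/8, a_5 = 5/12.

a_{n+2} = 5/((n+1)(n+2)) * a_n; check: a_0 = 3, a_1 = 2, a_2 = 15/2, a_3 = 5/3, a_4 = 25/8, a_5 = 5/12


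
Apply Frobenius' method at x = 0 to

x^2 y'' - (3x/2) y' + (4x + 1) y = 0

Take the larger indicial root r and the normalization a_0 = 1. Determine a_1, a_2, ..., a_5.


Write in Frobenius form y'' + (p(x)/x) y' + (q(x)/x^2) y = 0:
  p(x) = -3/2,  q(x) = 4x + 1.
Indicial equation: r(r-1) + (-3/2) r + (1) = 0 -> roots r_1 = 2, r_2 = 1/2.
Take r = r_1 = 2. Let y(x) = x^r sum_{n>=0} a_n x^n with a_0 = 1.
Substitute y = x^r sum a_n x^n and match x^{r+n}. The recurrence is
  D(n) a_n + 4 a_{n-1} = 0,  where D(n) = (r+n)(r+n-1) + (-3/2)(r+n) + (1).
  a_n = -4 / D(n) * a_{n-1}.
Since the indicial polynomial factors as (r - r_1)(r - r_2), D(n) = (r_1 + n - r_1)(r_1 + n - r_2) = n(n + 3/2).
Evaluating step by step (a_0 = 1):
  n = 1: D(1) = 1(1 + 3/2) = 5/2; numerator = -4(1) = -4; a_1 = (-4)/(5/2) = -8/5
  n = 2: D(2) = 2(2 + 3/2) = 7; numerator = -4(-8/5) = 32/5; a_2 = (32/5)/(7) = 32/35
  n = 3: D(3) = 3(3 + 3/2) = 27/2; numerator = -4(32/35) = -128/35; a_3 = (-128/35)/(27/2) = -256/945
  n = 4: D(4) = 4(4 + 3/2) = 22; numerator = -4(-256/945) = 1024/945; a_4 = (1024/945)/(22) = 512/10395
  n = 5: D(5) = 5(5 + 3/2) = 65/2; numerator = -4(512/10395) = -2048/10395; a_5 = (-2048/10395)/(65/2) = -4096/675675

r = 2; a_0 = 1; a_1 = -8/5; a_2 = 32/35; a_3 = -256/945; a_4 = 512/10395; a_5 = -4096/675675


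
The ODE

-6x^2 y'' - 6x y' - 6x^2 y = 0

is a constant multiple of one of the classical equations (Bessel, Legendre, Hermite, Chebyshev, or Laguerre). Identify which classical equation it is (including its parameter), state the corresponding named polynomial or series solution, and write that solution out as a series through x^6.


All three coefficients share the factor -6; dividing through by -6 gives  x^2 y'' + x y' + x^2 y = 0.
This matches the Bessel equation x^2 y'' + x y' + (x^2 - nu^2) y = 0 with nu^2 = 0, so nu = 0; the solution bounded at x = 0 is J_0(x).
Frobenius at x = 0: indicial roots ±nu; for r = nu the recurrence k(k + 2nu) c_k = -c_{k-2} gives the standard series J_nu(x) = sum_{k>=0} (-1)^k / (k! (k+nu)!) (x/2)^(2k+nu). Evaluate the first 4 terms:
  k = 0: (-1)^0 / (0! * 0! * 2^0) x^0 = 1/(1*1*1) x^0 = (1) x^0
  k = 1: (-1)^1 / (1! * 1! * 2^2) x^2 = -1/(1*1*4) x^2 = (-1/4) x^2
  k = 2: (-1)^2 / (2! * 2! * 2^4) x^4 = 1/(2*2*16) x^4 = (1/64) x^4
  k = 3: (-1)^3 / (3! * 3! * 2^6) x^6 = -1/(6*6*64) x^6 = (-1/2304) x^6
Hence J_0(x) = -x^6/2304 + x^4/64 - x^2/4 + 1 + ....

J_0(x); series = -x^6/2304 + x^4/64 - x^2/4 + 1


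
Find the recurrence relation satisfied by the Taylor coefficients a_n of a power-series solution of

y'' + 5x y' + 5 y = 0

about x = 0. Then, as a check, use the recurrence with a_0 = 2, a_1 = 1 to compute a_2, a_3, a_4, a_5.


Substitute y = sum_n a_n x^n.
y''(x) has coefficient (n+2)(n+1) a_{n+2} at x^n;
5 x y'(x) has coefficient 5 n a_n at x^n (shift);
5 y(x) has coefficient 5 a_n at x^n.
Matching x^n: (n+2)(n+1) a_{n+2} + (5n + 5) a_n = 0.
Thus a_{n+2} = (-5n - 5) / ((n+1)(n+2)) * a_n.

Check with a_0 = 2, a_1 = 1 (apply the recurrence for n = 0, 1, 2, 3): a_0 = 2, a_1 = 1, a_2 = -5, a_3 = -5/3, a_4 = 25/4, a_5 = 5/3.

a_(n+2) = (-5n - 5) / ((n+1)(n+2)) * a_n; check: a_0 = 2, a_1 = 1, a_2 = -5, a_3 = -5/3, a_4 = 25/4, a_5 = 5/3


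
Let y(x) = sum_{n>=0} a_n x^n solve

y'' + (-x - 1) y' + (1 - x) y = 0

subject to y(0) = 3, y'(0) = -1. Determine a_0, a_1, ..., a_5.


Ansatz: y(x) = sum_{n>=0} a_n x^n, so y'(x) = sum_{n>=1} n a_n x^(n-1) and y''(x) = sum_{n>=2} n(n-1) a_n x^(n-2).
Substitute into P(x) y'' + Q(x) y' + R(x) y = 0 with P(x) = 1, Q(x) = -x - 1, R(x) = 1 - x, and match powers of x.
Initial conditions: a_0 = 3, a_1 = -1.
Setting the coefficient of each power of x to zero and solving order by order (substituting the coefficients already found):
  x^0: 2 a_2 - a_1 + a_0 = 0  ->  2 a_2 = a_1 - a_0 = -4  ->  a_2 = -2
  x^1: 6 a_3 - 2 a_2 - a_0 = 0  ->  6 a_3 = 2 a_2 + a_0 = -1  ->  a_3 = -1/6
  x^2: 12 a_4 - 3 a_3 - a_2 - a_1 = 0  ->  12 a_4 = 3 a_3 + a_2 + a_1 = -7/2  ->  a_4 = -7/24
  x^3: 20 a_5 - 4 a_4 - 2 a_3 - a_2 = 0  ->  20 a_5 = 4 a_4 + 2 a_3 + a_2 = -7/2  ->  a_5 = -7/40
Truncated series: y(x) = 3 - x - 2 x^2 - (1/6) x^3 - (7/24) x^4 - (7/40) x^5 + O(x^6).

a_0 = 3; a_1 = -1; a_2 = -2; a_3 = -1/6; a_4 = -7/24; a_5 = -7/40


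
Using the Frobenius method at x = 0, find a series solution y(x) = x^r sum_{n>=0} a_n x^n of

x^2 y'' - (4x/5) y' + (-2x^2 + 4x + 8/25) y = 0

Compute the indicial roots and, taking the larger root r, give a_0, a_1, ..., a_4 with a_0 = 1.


Write in Frobenius form y'' + (p(x)/x) y' + (q(x)/x^2) y = 0:
  p(x) = -4/5,  q(x) = -2x^2 + 4x + 8/25.
Indicial equation: r(r-1) + (-4/5) r + (8/25) = 0 -> roots r_1 = 8/5, r_2 = 1/5.
Take r = r_1 = 8/5. Let y(x) = x^r sum_{n>=0} a_n x^n with a_0 = 1.
Substitute y = x^r sum a_n x^n and match x^{r+n}. The recurrence is
  D(n) a_n + 4 a_{n-1} - 2 a_{n-2} = 0,  where D(n) = (r+n)(r+n-1) + (-4/5)(r+n) + (8/25).
  a_n = [-4 a_{n-1} + 2 a_{n-2}] / D(n).
Since the indicial polynomial factors as (r - r_1)(r - r_2), D(n) = (r_1 + n - r_1)(r_1 + n - r_2) = n(n + 7/5).
Evaluating step by step (a_0 = 1):
  n = 1: D(1) = 1(1 + 7/5) = 12/5; numerator = -4(1) = -4; a_1 = (-4)/(12/5) = -5/3
  n = 2: D(2) = 2(2 + 7/5) = 34/5; numerator = -4(-5/3) + 2(1) = 26/3; a_2 = (26/3)/(34/5) = 65/51
  n = 3: D(3) = 3(3 + 7/5) = 66/5; numerator = -4(65/51) + 2(-5/3) = -430/51; a_3 = (-430/51)/(66/5) = -1075/1683
  n = 4: D(4) = 4(4 + 7/5) = 108/5; numerator = -4(-1075/1683) + 2(65/51) = 8590/1683; a_4 = (8590/1683)/(108/5) = 21475/90882

r = 8/5; a_0 = 1; a_1 = -5/3; a_2 = 65/51; a_3 = -1075/1683; a_4 = 21475/90882


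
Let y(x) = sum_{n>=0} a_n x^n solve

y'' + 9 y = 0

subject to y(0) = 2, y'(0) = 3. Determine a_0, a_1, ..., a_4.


Ansatz: y(x) = sum_{n>=0} a_n x^n, so y'(x) = sum_{n>=1} n a_n x^(n-1) and y''(x) = sum_{n>=2} n(n-1) a_n x^(n-2).
Substitute into P(x) y'' + Q(x) y' + R(x) y = 0 with P(x) = 1, Q(x) = 0, R(x) = 9, and match powers of x.
Initial conditions: a_0 = 2, a_1 = 3.
Setting the coefficient of each power of x to zero and solving order by order (substituting the coefficients already found):
  x^0: 2 a_2 + 9 a_0 = 0  ->  2 a_2 = -9 a_0 = -18  ->  a_2 = -9
  x^1: 6 a_3 + 9 a_1 = 0  ->  6 a_3 = -9 a_1 = -27  ->  a_3 = -9/2
  x^2: 12 a_4 + 9 a_2 = 0  ->  12 a_4 = -9 a_2 = 81  ->  a_4 = 27/4
Truncated series: y(x) = 2 + 3 x - 9 x^2 - (9/2) x^3 + (27/4) x^4 + O(x^5).

a_0 = 2; a_1 = 3; a_2 = -9; a_3 = -9/2; a_4 = 27/4


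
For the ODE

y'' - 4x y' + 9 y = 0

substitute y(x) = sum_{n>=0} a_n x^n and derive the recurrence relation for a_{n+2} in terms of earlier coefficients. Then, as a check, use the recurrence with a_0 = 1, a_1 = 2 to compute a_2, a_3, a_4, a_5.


Substitute y = sum_n a_n x^n.
y''(x) has coefficient (n+2)(n+1) a_{n+2} at x^n;
-4 x y'(x) has coefficient -4 n a_n at x^n (shift);
9 y(x) has coefficient 9 a_n at x^n.
Matching x^n: (n+2)(n+1) a_{n+2} + (-4n + 9) a_n = 0.
Thus a_{n+2} = (4n - 9) / ((n+1)(n+2)) * a_n.

Check with a_0 = 1, a_1 = 2 (apply the recurrence for n = 0, 1, 2, 3): a_0 = 1, a_1 = 2, a_2 = -9/2, a_3 = -5/3, a_4 = 3/8, a_5 = -1/4.

a_(n+2) = (4n - 9) / ((n+1)(n+2)) * a_n; check: a_0 = 1, a_1 = 2, a_2 = -9/2, a_3 = -5/3, a_4 = 3/8, a_5 = -1/4


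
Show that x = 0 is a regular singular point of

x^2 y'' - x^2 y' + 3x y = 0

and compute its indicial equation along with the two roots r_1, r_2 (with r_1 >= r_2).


Divide by x^2 to reach normal form y'' + P_1(x) y' + P_2(x) y = 0 with P_1(x) = -1 and P_2(x) = 3/x.
x = 0 is a singular point because the y-coefficient 3/x has a pole at x = 0.
It is a regular singular point because x P_1(x) = p(x) = -x and x^2 P_2(x) = q(x) = 3x are polynomials, hence analytic at x = 0.
p(0) = 0,  q(0) = 0.
Indicial equation: r(r-1) + p(0) r + q(0) = 0, i.e. r^2 + (p(0) - 1) r + q(0) = 0, i.e. r^2 - 1 r = 0.
Discriminant: (-1)^2 - 4(0) = 1, so r = (1 ± 1)/2.
Solving: r_1 = 1, r_2 = 0.

indicial: r^2 - 1 r = 0; roots r_1 = 1, r_2 = 0


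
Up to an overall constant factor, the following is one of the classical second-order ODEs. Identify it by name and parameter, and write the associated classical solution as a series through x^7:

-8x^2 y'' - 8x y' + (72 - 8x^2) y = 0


All three coefficients share the factor -8; dividing through by -8 gives  x^2 y'' + x y' + (x^2 - 9) y = 0.
This matches the Bessel equation x^2 y'' + x y' + (x^2 - nu^2) y = 0 with nu^2 = 9, so nu = 3; the solution bounded at x = 0 is J_3(x).
Frobenius at x = 0: indicial roots ±nu; for r = nu the recurrence k(k + 2nu) c_k = -c_{k-2} gives the standard series J_nu(x) = sum_{k>=0} (-1)^k / (k! (k+nu)!) (x/2)^(2k+nu). Evaluate the first 3 terms:
  k = 0: (-1)^0 / (0! * 3! * 2^3) x^3 = 1/(1*6*8) x^3 = (1/48) x^3
  k = 1: (-1)^1 / (1! * 4! * 2^5) x^5 = -1/(1*24*32) x^5 = (-1/768) x^5
  k = 2: (-1)^2 / (2! * 5! * 2^7) x^7 = 1/(2*120*128) x^7 = (1/30720) x^7
Hence J_3(x) = x^7/30720 - x^5/768 + x^3/48 + ....

J_3(x); series = x^7/30720 - x^5/768 + x^3/48


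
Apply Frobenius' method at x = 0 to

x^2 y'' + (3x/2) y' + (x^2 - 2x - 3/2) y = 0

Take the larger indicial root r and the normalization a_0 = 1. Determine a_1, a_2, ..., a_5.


Write in Frobenius form y'' + (p(x)/x) y' + (q(x)/x^2) y = 0:
  p(x) = 3/2,  q(x) = x^2 - 2x - 3/2.
Indicial equation: r(r-1) + (3/2) r + (-3/2) = 0 -> roots r_1 = 1, r_2 = -3/2.
Take r = r_1 = 1. Let y(x) = x^r sum_{n>=0} a_n x^n with a_0 = 1.
Substitute y = x^r sum a_n x^n and match x^{r+n}. The recurrence is
  D(n) a_n - 2 a_{n-1} + 1 a_{n-2} = 0,  where D(n) = (r+n)(r+n-1) + (3/2)(r+n) + (-3/2).
  a_n = [2 a_{n-1} - 1 a_{n-2}] / D(n).
Since the indicial polynomial factors as (r - r_1)(r - r_2), D(n) = (r_1 + n - r_1)(r_1 + n - r_2) = n(n + 5/2).
Evaluating step by step (a_0 = 1):
  n = 1: D(1) = 1(1 + 5/2) = 7/2; numerator = 2(1) = 2; a_1 = (2)/(7/2) = 4/7
  n = 2: D(2) = 2(2 + 5/2) = 9; numerator = 2(4/7) - 1(1) = 1/7; a_2 = (1/7)/(9) = 1/63
  n = 3: D(3) = 3(3 + 5/2) = 33/2; numerator = 2(1/63) - 1(4/7) = -34/63; a_3 = (-34/63)/(33/2) = -68/2079
  n = 4: D(4) = 4(4 + 5/2) = 26; numerator = 2(-68/2079) - 1(1/63) = -169/2079; a_4 = (-169/2079)/(26) = -13/4158
  n = 5: D(5) = 5(5 + 5/2) = 75/2; numerator = 2(-13/4158) - 1(-68/2079) = 5/189; a_5 = (5/189)/(75/2) = 2/2835

r = 1; a_0 = 1; a_1 = 4/7; a_2 = 1/63; a_3 = -68/2079; a_4 = -13/4158; a_5 = 2/2835


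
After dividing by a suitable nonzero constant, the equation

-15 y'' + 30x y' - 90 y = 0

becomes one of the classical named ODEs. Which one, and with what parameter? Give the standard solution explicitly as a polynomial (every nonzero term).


All three coefficients share the factor -15; dividing through by -15 gives  y'' - 2x y' + 6 y = 0.
This matches the Hermite equation y'' - 2x y' + 2n y = 0 with 2n = 6, so n = 3; the polynomial solution is H_3(x).
With y = sum_k a_k x^k, matching x^k gives (k+2)(k+1) a_{k+2} = 2(k - n) a_k = 2(k - 3) a_k. The right side vanishes at k = 3, so the series with the parity of 3 terminates at degree 3.
Standard normalization: leading coefficient of H_n is 2^n, so a_3 = 2^3 = 8. Work downward with a_k = (k+1)(k+2) a_{k+2} / (2(k - n)):
  a_1 = (2)(3)(8) / (2(1 - 3)) = 48/(-4) = -12
Hence H_3(x) = 8 x^3 - 12 x.

H_3(x); series = 8 x^3 - 12 x


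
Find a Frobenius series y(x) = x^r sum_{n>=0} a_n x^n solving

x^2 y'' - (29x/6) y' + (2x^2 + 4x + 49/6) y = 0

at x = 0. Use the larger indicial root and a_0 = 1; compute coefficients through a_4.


Write in Frobenius form y'' + (p(x)/x) y' + (q(x)/x^2) y = 0:
  p(x) = -29/6,  q(x) = 2x^2 + 4x + 49/6.
Indicial equation: r(r-1) + (-29/6) r + (49/6) = 0 -> roots r_1 = 7/2, r_2 = 7/3.
Take r = r_1 = 7/2. Let y(x) = x^r sum_{n>=0} a_n x^n with a_0 = 1.
Substitute y = x^r sum a_n x^n and match x^{r+n}. The recurrence is
  D(n) a_n + 4 a_{n-1} + 2 a_{n-2} = 0,  where D(n) = (r+n)(r+n-1) + (-29/6)(r+n) + (49/6).
  a_n = [-4 a_{n-1} - 2 a_{n-2}] / D(n).
Since the indicial polynomial factors as (r - r_1)(r - r_2), D(n) = (r_1 + n - r_1)(r_1 + n - r_2) = n(n + 7/6).
Evaluating step by step (a_0 = 1):
  n = 1: D(1) = 1(1 + 7/6) = 13/6; numerator = -4(1) = -4; a_1 = (-4)/(13/6) = -24/13
  n = 2: D(2) = 2(2 + 7/6) = 19/3; numerator = -4(-24/13) - 2(1) = 70/13; a_2 = (70/13)/(19/3) = 210/247
  n = 3: D(3) = 3(3 + 7/6) = 25/2; numerator = -4(210/247) - 2(-24/13) = 72/247; a_3 = (72/247)/(25/2) = 144/6175
  n = 4: D(4) = 4(4 + 7/6) = 62/3; numerator = -4(144/6175) - 2(210/247) = -852/475; a_4 = (-852/475)/(62/3) = -1278/14725

r = 7/2; a_0 = 1; a_1 = -24/13; a_2 = 210/247; a_3 = 144/6175; a_4 = -1278/14725


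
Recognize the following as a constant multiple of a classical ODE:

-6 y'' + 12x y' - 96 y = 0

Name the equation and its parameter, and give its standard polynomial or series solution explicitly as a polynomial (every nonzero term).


All three coefficients share the factor -6; dividing through by -6 gives  y'' - 2x y' + 16 y = 0.
This matches the Hermite equation y'' - 2x y' + 2n y = 0 with 2n = 16, so n = 8; the polynomial solution is H_8(x).
With y = sum_k a_k x^k, matching x^k gives (k+2)(k+1) a_{k+2} = 2(k - n) a_k = 2(k - 8) a_k. The right side vanishes at k = 8, so the series with the parity of 8 terminates at degree 8.
Standard normalization: leading coefficient of H_n is 2^n, so a_8 = 2^8 = 256. Work downward with a_k = (k+1)(k+2) a_{k+2} / (2(k - n)):
  a_6 = (7)(8)(256) / (2(6 - 8)) = 14336/(-4) = -3584
  a_4 = (5)(6)(-3584) / (2(4 - 8)) = -107520/(-8) = 13440
  a_2 = (3)(4)(13440) / (2(2 - 8)) = 161280/(-12) = -13440
  a_0 = (1)(2)(-13440) / (2(0 - 8)) = -26880/(-16) = 1680
Hence H_8(x) = 256 x^8 - 3584 x^6 + 13440 x^4 - 13440 x^2 + 1680.

H_8(x); series = 256 x^8 - 3584 x^6 + 13440 x^4 - 13440 x^2 + 1680


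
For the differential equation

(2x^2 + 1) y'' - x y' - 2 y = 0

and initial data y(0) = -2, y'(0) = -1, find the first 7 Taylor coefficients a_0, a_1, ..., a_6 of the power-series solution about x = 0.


Ansatz: y(x) = sum_{n>=0} a_n x^n, so y'(x) = sum_{n>=1} n a_n x^(n-1) and y''(x) = sum_{n>=2} n(n-1) a_n x^(n-2).
Substitute into P(x) y'' + Q(x) y' + R(x) y = 0 with P(x) = 2x^2 + 1, Q(x) = -x, R(x) = -2, and match powers of x.
Initial conditions: a_0 = -2, a_1 = -1.
Setting the coefficient of each power of x to zero and solving order by order (substituting the coefficients already found):
  x^0: 2 a_2 - 2 a_0 = 0  ->  2 a_2 = 2 a_0 = -4  ->  a_2 = -2
  x^1: 6 a_3 - 3 a_1 = 0  ->  6 a_3 = 3 a_1 = -3  ->  a_3 = -1/2
  x^2: 12 a_4 = 0  ->  a_4 = 0
  x^3: 20 a_5 + 7 a_3 = 0  ->  20 a_5 = -7 a_3 = 7/2  ->  a_5 = 7/40
  x^4: 30 a_6 + 18 a_4 = 0  ->  30 a_6 = -18 a_4 = 0  ->  a_6 = 0
Truncated series: y(x) = -2 - x - 2 x^2 - (1/2) x^3 + (7/40) x^5 + O(x^7).

a_0 = -2; a_1 = -1; a_2 = -2; a_3 = -1/2; a_4 = 0; a_5 = 7/40; a_6 = 0


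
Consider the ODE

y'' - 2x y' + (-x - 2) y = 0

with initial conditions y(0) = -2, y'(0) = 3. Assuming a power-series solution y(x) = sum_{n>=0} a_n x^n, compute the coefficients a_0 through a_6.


Ansatz: y(x) = sum_{n>=0} a_n x^n, so y'(x) = sum_{n>=1} n a_n x^(n-1) and y''(x) = sum_{n>=2} n(n-1) a_n x^(n-2).
Substitute into P(x) y'' + Q(x) y' + R(x) y = 0 with P(x) = 1, Q(x) = -2x, R(x) = -x - 2, and match powers of x.
Initial conditions: a_0 = -2, a_1 = 3.
Setting the coefficient of each power of x to zero and solving order by order (substituting the coefficients already found):
  x^0: 2 a_2 - 2 a_0 = 0  ->  2 a_2 = 2 a_0 = -4  ->  a_2 = -2
  x^1: 6 a_3 - 4 a_1 - a_0 = 0  ->  6 a_3 = 4 a_1 + a_0 = 10  ->  a_3 = 5/3
  x^2: 12 a_4 - 6 a_2 - a_1 = 0  ->  12 a_4 = 6 a_2 + a_1 = -9  ->  a_4 = -3/4
  x^3: 20 a_5 - 8 a_3 - a_2 = 0  ->  20 a_5 = 8 a_3 + a_2 = 34/3  ->  a_5 = 17/30
  x^4: 30 a_6 - 10 a_4 - a_3 = 0  ->  30 a_6 = 10 a_4 + a_3 = -35/6  ->  a_6 = -7/36
Truncated series: y(x) = -2 + 3 x - 2 x^2 + (5/3) x^3 - (3/4) x^4 + (17/30) x^5 - (7/36) x^6 + O(x^7).

a_0 = -2; a_1 = 3; a_2 = -2; a_3 = 5/3; a_4 = -3/4; a_5 = 17/30; a_6 = -7/36


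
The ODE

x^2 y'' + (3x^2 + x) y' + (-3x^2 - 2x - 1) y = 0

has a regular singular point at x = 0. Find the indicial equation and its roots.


Divide by x^2 to reach normal form y'' + P_1(x) y' + P_2(x) y = 0 with P_1(x) = 3 + 1/x and P_2(x) = -3 - 2/x - 1/x^2.
x = 0 is a singular point because the y'-coefficient 3 + 1/x has a pole at x = 0 and the y-coefficient -3 - 2/x - 1/x^2 has a pole at x = 0.
It is a regular singular point because x P_1(x) = p(x) = 3x + 1 and x^2 P_2(x) = q(x) = -3x^2 - 2x - 1 are polynomials, hence analytic at x = 0.
p(0) = 1,  q(0) = -1.
Indicial equation: r(r-1) + p(0) r + q(0) = 0, i.e. r^2 + (p(0) - 1) r + q(0) = 0, i.e. r^2 - 1 = 0.
Discriminant: (0)^2 - 4(-1) = 4, so r = (0 ± 2)/2.
Solving: r_1 = 1, r_2 = -1.

indicial: r^2 - 1 = 0; roots r_1 = 1, r_2 = -1


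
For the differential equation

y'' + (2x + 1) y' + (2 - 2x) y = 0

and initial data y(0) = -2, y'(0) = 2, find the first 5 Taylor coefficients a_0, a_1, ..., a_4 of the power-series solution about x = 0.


Ansatz: y(x) = sum_{n>=0} a_n x^n, so y'(x) = sum_{n>=1} n a_n x^(n-1) and y''(x) = sum_{n>=2} n(n-1) a_n x^(n-2).
Substitute into P(x) y'' + Q(x) y' + R(x) y = 0 with P(x) = 1, Q(x) = 2x + 1, R(x) = 2 - 2x, and match powers of x.
Initial conditions: a_0 = -2, a_1 = 2.
Setting the coefficient of each power of x to zero and solving order by order (substituting the coefficients already found):
  x^0: 2 a_2 + a_1 + 2 a_0 = 0  ->  2 a_2 = -a_1 - 2 a_0 = 2  ->  a_2 = 1
  x^1: 6 a_3 + 2 a_2 + 4 a_1 - 2 a_0 = 0  ->  6 a_3 = -2 a_2 - 4 a_1 + 2 a_0 = -14  ->  a_3 = -7/3
  x^2: 12 a_4 + 3 a_3 + 6 a_2 - 2 a_1 = 0  ->  12 a_4 = -3 a_3 - 6 a_2 + 2 a_1 = 5  ->  a_4 = 5/12
Truncated series: y(x) = -2 + 2 x + x^2 - (7/3) x^3 + (5/12) x^4 + O(x^5).

a_0 = -2; a_1 = 2; a_2 = 1; a_3 = -7/3; a_4 = 5/12


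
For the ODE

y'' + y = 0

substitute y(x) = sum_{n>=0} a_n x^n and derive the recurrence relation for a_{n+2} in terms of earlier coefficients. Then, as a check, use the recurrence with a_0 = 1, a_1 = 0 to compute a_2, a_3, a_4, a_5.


Substitute y = sum_n a_n x^n into y'' + (const) y = 0.
y''(x) = sum_{n>=0} (n+2)(n+1) a_{n+2} x^n.
The ODE becomes sum_n [(n+2)(n+1) a_{n+2} + 1 a_n] x^n = 0.
Setting each coefficient to zero gives the recurrence:
  (n+2)(n+1) a_{n+2} + 1 a_n = 0,
  a_{n+2} = -1 / ((n+1)(n+2)) a_n.

Check with a_0 = 1, a_1 = 0 (apply the recurrence for n = 0, 1, 2, 3): a_0 = 1, a_1 = 0, a_2 = -1/2, a_3 = 0, a_4 = 1/24, a_5 = 0.

a_{n+2} = -1/((n+1)(n+2)) * a_n; check: a_0 = 1, a_1 = 0, a_2 = -1/2, a_3 = 0, a_4 = 1/24, a_5 = 0


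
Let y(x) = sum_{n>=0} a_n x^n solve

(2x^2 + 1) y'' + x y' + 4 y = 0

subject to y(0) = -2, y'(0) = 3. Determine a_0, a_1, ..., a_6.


Ansatz: y(x) = sum_{n>=0} a_n x^n, so y'(x) = sum_{n>=1} n a_n x^(n-1) and y''(x) = sum_{n>=2} n(n-1) a_n x^(n-2).
Substitute into P(x) y'' + Q(x) y' + R(x) y = 0 with P(x) = 2x^2 + 1, Q(x) = x, R(x) = 4, and match powers of x.
Initial conditions: a_0 = -2, a_1 = 3.
Setting the coefficient of each power of x to zero and solving order by order (substituting the coefficients already found):
  x^0: 2 a_2 + 4 a_0 = 0  ->  2 a_2 = -4 a_0 = 8  ->  a_2 = 4
  x^1: 6 a_3 + 5 a_1 = 0  ->  6 a_3 = -5 a_1 = -15  ->  a_3 = -5/2
  x^2: 12 a_4 + 10 a_2 = 0  ->  12 a_4 = -10 a_2 = -40  ->  a_4 = -10/3
  x^3: 20 a_5 + 19 a_3 = 0  ->  20 a_5 = -19 a_3 = 95/2  ->  a_5 = 19/8
  x^4: 30 a_6 + 32 a_4 = 0  ->  30 a_6 = -32 a_4 = 320/3  ->  a_6 = 32/9
Truncated series: y(x) = -2 + 3 x + 4 x^2 - (5/2) x^3 - (10/3) x^4 + (19/8) x^5 + (32/9) x^6 + O(x^7).

a_0 = -2; a_1 = 3; a_2 = 4; a_3 = -5/2; a_4 = -10/3; a_5 = 19/8; a_6 = 32/9


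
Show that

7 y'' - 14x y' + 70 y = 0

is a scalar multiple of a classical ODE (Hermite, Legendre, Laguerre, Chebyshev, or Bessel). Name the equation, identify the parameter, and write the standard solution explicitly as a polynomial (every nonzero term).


All three coefficients share the factor 7; dividing through by 7 gives  y'' - 2x y' + 10 y = 0.
This matches the Hermite equation y'' - 2x y' + 2n y = 0 with 2n = 10, so n = 5; the polynomial solution is H_5(x).
With y = sum_k a_k x^k, matching x^k gives (k+2)(k+1) a_{k+2} = 2(k - n) a_k = 2(k - 5) a_k. The right side vanishes at k = 5, so the series with the parity of 5 terminates at degree 5.
Standard normalization: leading coefficient of H_n is 2^n, so a_5 = 2^5 = 32. Work downward with a_k = (k+1)(k+2) a_{k+2} / (2(k - n)):
  a_3 = (4)(5)(32) / (2(3 - 5)) = 640/(-4) = -160
  a_1 = (2)(3)(-160) / (2(1 - 5)) = -960/(-8) = 120
Hence H_5(x) = 32 x^5 - 160 x^3 + 120 x.

H_5(x); series = 32 x^5 - 160 x^3 + 120 x


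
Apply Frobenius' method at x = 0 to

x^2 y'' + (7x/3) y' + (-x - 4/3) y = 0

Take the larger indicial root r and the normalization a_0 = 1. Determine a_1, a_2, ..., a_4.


Write in Frobenius form y'' + (p(x)/x) y' + (q(x)/x^2) y = 0:
  p(x) = 7/3,  q(x) = -x - 4/3.
Indicial equation: r(r-1) + (7/3) r + (-4/3) = 0 -> roots r_1 = 2/3, r_2 = -2.
Take r = r_1 = 2/3. Let y(x) = x^r sum_{n>=0} a_n x^n with a_0 = 1.
Substitute y = x^r sum a_n x^n and match x^{r+n}. The recurrence is
  D(n) a_n - 1 a_{n-1} = 0,  where D(n) = (r+n)(r+n-1) + (7/3)(r+n) + (-4/3).
  a_n = 1 / D(n) * a_{n-1}.
Since the indicial polynomial factors as (r - r_1)(r - r_2), D(n) = (r_1 + n - r_1)(r_1 + n - r_2) = n(n + 8/3).
Evaluating step by step (a_0 = 1):
  n = 1: D(1) = 1(1 + 8/3) = 11/3; numerator = 1(1) = 1; a_1 = (1)/(11/3) = 3/11
  n = 2: D(2) = 2(2 + 8/3) = 28/3; numerator = 1(3/11) = 3/11; a_2 = (3/11)/(28/3) = 9/308
  n = 3: D(3) = 3(3 + 8/3) = 17; numerator = 1(9/308) = 9/308; a_3 = (9/308)/(17) = 9/5236
  n = 4: D(4) = 4(4 + 8/3) = 80/3; numerator = 1(9/5236) = 9/5236; a_4 = (9/5236)/(80/3) = 27/418880

r = 2/3; a_0 = 1; a_1 = 3/11; a_2 = 9/308; a_3 = 9/5236; a_4 = 27/418880


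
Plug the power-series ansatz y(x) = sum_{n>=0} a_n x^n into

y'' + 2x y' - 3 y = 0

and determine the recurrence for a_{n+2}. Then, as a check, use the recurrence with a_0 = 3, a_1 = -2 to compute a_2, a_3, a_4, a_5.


Substitute y = sum_n a_n x^n.
y''(x) has coefficient (n+2)(n+1) a_{n+2} at x^n;
2 x y'(x) has coefficient 2 n a_n at x^n (shift);
-3 y(x) has coefficient -3 a_n at x^n.
Matching x^n: (n+2)(n+1) a_{n+2} + (2n - 3) a_n = 0.
Thus a_{n+2} = (-2n + 3) / ((n+1)(n+2)) * a_n.

Check with a_0 = 3, a_1 = -2 (apply the recurrence for n = 0, 1, 2, 3): a_0 = 3, a_1 = -2, a_2 = 9/2, a_3 = -1/3, a_4 = -3/8, a_5 = 1/20.

a_(n+2) = (-2n + 3) / ((n+1)(n+2)) * a_n; check: a_0 = 3, a_1 = -2, a_2 = 9/2, a_3 = -1/3, a_4 = -3/8, a_5 = 1/20


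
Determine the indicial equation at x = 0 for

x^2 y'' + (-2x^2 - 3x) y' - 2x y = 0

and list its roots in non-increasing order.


Divide by x^2 to reach normal form y'' + P_1(x) y' + P_2(x) y = 0 with P_1(x) = -2 - 3/x and P_2(x) = -2/x.
x = 0 is a singular point because the y'-coefficient -2 - 3/x has a pole at x = 0 and the y-coefficient -2/x has a pole at x = 0.
It is a regular singular point because x P_1(x) = p(x) = -2x - 3 and x^2 P_2(x) = q(x) = -2x are polynomials, hence analytic at x = 0.
p(0) = -3,  q(0) = 0.
Indicial equation: r(r-1) + p(0) r + q(0) = 0, i.e. r^2 + (p(0) - 1) r + q(0) = 0, i.e. r^2 - 4 r = 0.
Discriminant: (-4)^2 - 4(0) = 16, so r = (4 ± 4)/2.
Solving: r_1 = 4, r_2 = 0.

indicial: r^2 - 4 r = 0; roots r_1 = 4, r_2 = 0


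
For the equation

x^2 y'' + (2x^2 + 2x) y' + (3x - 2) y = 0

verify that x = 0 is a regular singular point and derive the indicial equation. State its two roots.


Divide by x^2 to reach normal form y'' + P_1(x) y' + P_2(x) y = 0 with P_1(x) = 2 + 2/x and P_2(x) = 3/x - 2/x^2.
x = 0 is a singular point because the y'-coefficient 2 + 2/x has a pole at x = 0 and the y-coefficient 3/x - 2/x^2 has a pole at x = 0.
It is a regular singular point because x P_1(x) = p(x) = 2x + 2 and x^2 P_2(x) = q(x) = 3x - 2 are polynomials, hence analytic at x = 0.
p(0) = 2,  q(0) = -2.
Indicial equation: r(r-1) + p(0) r + q(0) = 0, i.e. r^2 + (p(0) - 1) r + q(0) = 0, i.e. r^2 + 1 r - 2 = 0.
Discriminant: (1)^2 - 4(-2) = 9, so r = (-1 ± 3)/2.
Solving: r_1 = 1, r_2 = -2.

indicial: r^2 + 1 r - 2 = 0; roots r_1 = 1, r_2 = -2


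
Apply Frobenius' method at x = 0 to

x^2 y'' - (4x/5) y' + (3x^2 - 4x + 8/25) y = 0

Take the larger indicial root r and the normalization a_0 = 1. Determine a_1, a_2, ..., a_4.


Write in Frobenius form y'' + (p(x)/x) y' + (q(x)/x^2) y = 0:
  p(x) = -4/5,  q(x) = 3x^2 - 4x + 8/25.
Indicial equation: r(r-1) + (-4/5) r + (8/25) = 0 -> roots r_1 = 8/5, r_2 = 1/5.
Take r = r_1 = 8/5. Let y(x) = x^r sum_{n>=0} a_n x^n with a_0 = 1.
Substitute y = x^r sum a_n x^n and match x^{r+n}. The recurrence is
  D(n) a_n - 4 a_{n-1} + 3 a_{n-2} = 0,  where D(n) = (r+n)(r+n-1) + (-4/5)(r+n) + (8/25).
  a_n = [4 a_{n-1} - 3 a_{n-2}] / D(n).
Since the indicial polynomial factors as (r - r_1)(r - r_2), D(n) = (r_1 + n - r_1)(r_1 + n - r_2) = n(n + 7/5).
Evaluating step by step (a_0 = 1):
  n = 1: D(1) = 1(1 + 7/5) = 12/5; numerator = 4(1) = 4; a_1 = (4)/(12/5) = 5/3
  n = 2: D(2) = 2(2 + 7/5) = 34/5; numerator = 4(5/3) - 3(1) = 11/3; a_2 = (11/3)/(34/5) = 55/102
  n = 3: D(3) = 3(3 + 7/5) = 66/5; numerator = 4(55/102) - 3(5/3) = -145/51; a_3 = (-145/51)/(66/5) = -725/3366
  n = 4: D(4) = 4(4 + 7/5) = 108/5; numerator = 4(-725/3366) - 3(55/102) = -8345/3366; a_4 = (-8345/3366)/(108/5) = -41725/363528

r = 8/5; a_0 = 1; a_1 = 5/3; a_2 = 55/102; a_3 = -725/3366; a_4 = -41725/363528


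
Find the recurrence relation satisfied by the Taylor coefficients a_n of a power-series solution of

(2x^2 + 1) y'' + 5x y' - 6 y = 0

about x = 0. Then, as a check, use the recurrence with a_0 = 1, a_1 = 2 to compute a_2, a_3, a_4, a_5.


Substitute y = sum_n a_n x^n.
(1 + 2 x^2) y'' contributes (n+2)(n+1) a_{n+2} + 2 n(n-1) a_n at x^n.
5 x y'(x) contributes 5 n a_n at x^n.
-6 y(x) contributes -6 a_n at x^n.
Matching x^n: (n+2)(n+1) a_{n+2} + (2 n(n-1) + 5 n - 6) a_n = 0.
Thus a_{n+2} = (-2 n(n-1) - 5 n + 6) / ((n+1)(n+2)) * a_n.

Check with a_0 = 1, a_1 = 2 (apply the recurrence for n = 0, 1, 2, 3): a_0 = 1, a_1 = 2, a_2 = 3, a_3 = 1/3, a_4 = -2, a_5 = -7/20.

a_(n+2) = (-2 n(n-1) - 5 n + 6) / ((n+1)(n+2)) * a_n; check: a_0 = 1, a_1 = 2, a_2 = 3, a_3 = 1/3, a_4 = -2, a_5 = -7/20


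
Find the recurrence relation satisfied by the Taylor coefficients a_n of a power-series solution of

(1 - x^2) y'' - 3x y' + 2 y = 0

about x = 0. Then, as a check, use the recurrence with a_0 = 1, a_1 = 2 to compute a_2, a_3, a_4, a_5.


Substitute y = sum_n a_n x^n.
(1 - 1 x^2) y'' contributes (n+2)(n+1) a_{n+2} - n(n-1) a_n at x^n.
-3 x y'(x) contributes -3 n a_n at x^n.
2 y(x) contributes 2 a_n at x^n.
Matching x^n: (n+2)(n+1) a_{n+2} + (-n(n-1) - 3 n + 2) a_n = 0.
Thus a_{n+2} = (n(n-1) + 3 n - 2) / ((n+1)(n+2)) * a_n.

Check with a_0 = 1, a_1 = 2 (apply the recurrence for n = 0, 1, 2, 3): a_0 = 1, a_1 = 2, a_2 = -1, a_3 = 1/3, a_4 = -1/2, a_5 = 13/60.

a_(n+2) = (n(n-1) + 3 n - 2) / ((n+1)(n+2)) * a_n; check: a_0 = 1, a_1 = 2, a_2 = -1, a_3 = 1/3, a_4 = -1/2, a_5 = 13/60


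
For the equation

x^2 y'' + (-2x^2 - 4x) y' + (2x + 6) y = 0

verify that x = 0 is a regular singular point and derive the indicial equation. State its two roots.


Divide by x^2 to reach normal form y'' + P_1(x) y' + P_2(x) y = 0 with P_1(x) = -2 - 4/x and P_2(x) = 2/x + 6/x^2.
x = 0 is a singular point because the y'-coefficient -2 - 4/x has a pole at x = 0 and the y-coefficient 2/x + 6/x^2 has a pole at x = 0.
It is a regular singular point because x P_1(x) = p(x) = -2x - 4 and x^2 P_2(x) = q(x) = 2x + 6 are polynomials, hence analytic at x = 0.
p(0) = -4,  q(0) = 6.
Indicial equation: r(r-1) + p(0) r + q(0) = 0, i.e. r^2 + (p(0) - 1) r + q(0) = 0, i.e. r^2 - 5 r + 6 = 0.
Discriminant: (-5)^2 - 4(6) = 1, so r = (5 ± 1)/2.
Solving: r_1 = 3, r_2 = 2.

indicial: r^2 - 5 r + 6 = 0; roots r_1 = 3, r_2 = 2


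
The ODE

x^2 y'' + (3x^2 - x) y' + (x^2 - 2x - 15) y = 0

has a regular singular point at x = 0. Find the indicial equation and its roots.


Divide by x^2 to reach normal form y'' + P_1(x) y' + P_2(x) y = 0 with P_1(x) = 3 - 1/x and P_2(x) = 1 - 2/x - 15/x^2.
x = 0 is a singular point because the y'-coefficient 3 - 1/x has a pole at x = 0 and the y-coefficient 1 - 2/x - 15/x^2 has a pole at x = 0.
It is a regular singular point because x P_1(x) = p(x) = 3x - 1 and x^2 P_2(x) = q(x) = x^2 - 2x - 15 are polynomials, hence analytic at x = 0.
p(0) = -1,  q(0) = -15.
Indicial equation: r(r-1) + p(0) r + q(0) = 0, i.e. r^2 + (p(0) - 1) r + q(0) = 0, i.e. r^2 - 2 r - 15 = 0.
Discriminant: (-2)^2 - 4(-15) = 64, so r = (2 ± 8)/2.
Solving: r_1 = 5, r_2 = -3.

indicial: r^2 - 2 r - 15 = 0; roots r_1 = 5, r_2 = -3


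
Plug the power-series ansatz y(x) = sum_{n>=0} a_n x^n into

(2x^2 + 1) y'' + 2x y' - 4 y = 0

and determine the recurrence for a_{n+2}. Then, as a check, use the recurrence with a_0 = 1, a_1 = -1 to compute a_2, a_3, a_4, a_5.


Substitute y = sum_n a_n x^n.
(1 + 2 x^2) y'' contributes (n+2)(n+1) a_{n+2} + 2 n(n-1) a_n at x^n.
2 x y'(x) contributes 2 n a_n at x^n.
-4 y(x) contributes -4 a_n at x^n.
Matching x^n: (n+2)(n+1) a_{n+2} + (2 n(n-1) + 2 n - 4) a_n = 0.
Thus a_{n+2} = (-2 n(n-1) - 2 n + 4) / ((n+1)(n+2)) * a_n.

Check with a_0 = 1, a_1 = -1 (apply the recurrence for n = 0, 1, 2, 3): a_0 = 1, a_1 = -1, a_2 = 2, a_3 = -1/3, a_4 = -2/3, a_5 = 7/30.

a_(n+2) = (-2 n(n-1) - 2 n + 4) / ((n+1)(n+2)) * a_n; check: a_0 = 1, a_1 = -1, a_2 = 2, a_3 = -1/3, a_4 = -2/3, a_5 = 7/30


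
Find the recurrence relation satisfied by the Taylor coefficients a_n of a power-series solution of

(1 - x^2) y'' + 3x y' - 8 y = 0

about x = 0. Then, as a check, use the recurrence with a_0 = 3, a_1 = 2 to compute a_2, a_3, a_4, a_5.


Substitute y = sum_n a_n x^n.
(1 - 1 x^2) y'' contributes (n+2)(n+1) a_{n+2} - n(n-1) a_n at x^n.
3 x y'(x) contributes 3 n a_n at x^n.
-8 y(x) contributes -8 a_n at x^n.
Matching x^n: (n+2)(n+1) a_{n+2} + (-n(n-1) + 3 n - 8) a_n = 0.
Thus a_{n+2} = (n(n-1) - 3 n + 8) / ((n+1)(n+2)) * a_n.

Check with a_0 = 3, a_1 = 2 (apply the recurrence for n = 0, 1, 2, 3): a_0 = 3, a_1 = 2, a_2 = 12, a_3 = 5/3, a_4 = 4, a_5 = 5/12.

a_(n+2) = (n(n-1) - 3 n + 8) / ((n+1)(n+2)) * a_n; check: a_0 = 3, a_1 = 2, a_2 = 12, a_3 = 5/3, a_4 = 4, a_5 = 5/12


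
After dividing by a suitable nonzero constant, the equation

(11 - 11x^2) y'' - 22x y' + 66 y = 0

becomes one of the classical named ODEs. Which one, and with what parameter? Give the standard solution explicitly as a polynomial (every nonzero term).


All three coefficients share the factor 11; dividing through by 11 gives  (1 - x^2) y'' - 2x y' + 6 y = 0.
This matches the Legendre equation (1 - x^2) y'' - 2x y' + n(n+1) y = 0 (note the -2x y' term) with n(n+1) = 6, so n = 2; the polynomial solution is P_2(x).
With y = sum_k a_k x^k, matching x^k gives (k+2)(k+1) a_{k+2} = [k(k+1) - n(n+1)] a_k = (k - 2)(k + 3) a_k. The right side vanishes at k = 2, so the series with the parity of 2 terminates at degree 2.
Standard normalization (P_n(1) = 1): leading coefficient (2n)!/(2^n (n!)^2) = 24/(4*4) = 3/2, so a_2 = 3/2. Work downward with a_k = (k+1)(k+2) a_{k+2} / ((k - 2)(k + 3)):
  a_0 = (1)(2)(3/2) / ((0 - 2)(0 + 3)) = 3/(-6) = -1/2
Hence P_2(x) = 3 x^2/2 - 1/2.

P_2(x); series = 3 x^2/2 - 1/2


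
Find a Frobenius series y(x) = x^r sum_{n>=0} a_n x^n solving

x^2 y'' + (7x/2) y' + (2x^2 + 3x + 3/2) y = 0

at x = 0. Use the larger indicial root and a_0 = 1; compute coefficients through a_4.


Write in Frobenius form y'' + (p(x)/x) y' + (q(x)/x^2) y = 0:
  p(x) = 7/2,  q(x) = 2x^2 + 3x + 3/2.
Indicial equation: r(r-1) + (7/2) r + (3/2) = 0 -> roots r_1 = -1, r_2 = -3/2.
Take r = r_1 = -1. Let y(x) = x^r sum_{n>=0} a_n x^n with a_0 = 1.
Substitute y = x^r sum a_n x^n and match x^{r+n}. The recurrence is
  D(n) a_n + 3 a_{n-1} + 2 a_{n-2} = 0,  where D(n) = (r+n)(r+n-1) + (7/2)(r+n) + (3/2).
  a_n = [-3 a_{n-1} - 2 a_{n-2}] / D(n).
Since the indicial polynomial factors as (r - r_1)(r - r_2), D(n) = (r_1 + n - r_1)(r_1 + n - r_2) = n(n + 1/2).
Evaluating step by step (a_0 = 1):
  n = 1: D(1) = 1(1 + 1/2) = 3/2; numerator = -3(1) = -3; a_1 = (-3)/(3/2) = -2
  n = 2: D(2) = 2(2 + 1/2) = 5; numerator = -3(-2) - 2(1) = 4; a_2 = (4)/(5) = 4/5
  n = 3: D(3) = 3(3 + 1/2) = 21/2; numerator = -3(4/5) - 2(-2) = 8/5; a_3 = (8/5)/(21/2) = 16/105
  n = 4: D(4) = 4(4 + 1/2) = 18; numerator = -3(16/105) - 2(4/5) = -72/35; a_4 = (-72/35)/(18) = -4/35

r = -1; a_0 = 1; a_1 = -2; a_2 = 4/5; a_3 = 16/105; a_4 = -4/35


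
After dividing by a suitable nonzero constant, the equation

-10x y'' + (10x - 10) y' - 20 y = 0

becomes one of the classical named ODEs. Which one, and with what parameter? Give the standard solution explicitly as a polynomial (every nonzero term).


All three coefficients share the factor -10; dividing through by -10 gives  x y'' + (1 - x) y' + 2 y = 0.
This matches the Laguerre equation x y'' + (1 - x) y' + n y = 0 with n = 2; the polynomial solution is L_2(x).
With y = sum_k a_k x^k, matching x^k gives (k+1)k a_{k+1} + (k+1) a_{k+1} - k a_k + n a_k = 0, i.e. (k+1)^2 a_{k+1} = (k - n) a_k = (k - 2) a_k. The right side vanishes at k = 2, so the series terminates at degree 2.
Standard normalization L_n(0) = 1 gives a_0 = 1. Work upward with a_{k+1} = (k - 2) a_k / (k+1)^2:
  a_1 = (0 - 2)(1) / 1^2 = -2/1 = -2
  a_2 = (1 - 2)(-2) / 2^2 = 2/4 = 1/2
Hence L_2(x) = x^2/2 - 2 x + 1.

L_2(x); series = x^2/2 - 2 x + 1


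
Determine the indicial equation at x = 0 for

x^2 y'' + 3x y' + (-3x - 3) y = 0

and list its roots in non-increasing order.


Divide by x^2 to reach normal form y'' + P_1(x) y' + P_2(x) y = 0 with P_1(x) = 3/x and P_2(x) = -3/x - 3/x^2.
x = 0 is a singular point because the y'-coefficient 3/x has a pole at x = 0 and the y-coefficient -3/x - 3/x^2 has a pole at x = 0.
It is a regular singular point because x P_1(x) = p(x) = 3 and x^2 P_2(x) = q(x) = -3x - 3 are polynomials, hence analytic at x = 0.
p(0) = 3,  q(0) = -3.
Indicial equation: r(r-1) + p(0) r + q(0) = 0, i.e. r^2 + (p(0) - 1) r + q(0) = 0, i.e. r^2 + 2 r - 3 = 0.
Discriminant: (2)^2 - 4(-3) = 16, so r = (-2 ± 4)/2.
Solving: r_1 = 1, r_2 = -3.

indicial: r^2 + 2 r - 3 = 0; roots r_1 = 1, r_2 = -3


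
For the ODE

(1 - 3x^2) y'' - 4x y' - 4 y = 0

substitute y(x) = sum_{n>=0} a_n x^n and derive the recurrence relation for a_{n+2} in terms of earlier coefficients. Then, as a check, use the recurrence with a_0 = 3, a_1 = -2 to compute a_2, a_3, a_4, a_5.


Substitute y = sum_n a_n x^n.
(1 - 3 x^2) y'' contributes (n+2)(n+1) a_{n+2} - 3 n(n-1) a_n at x^n.
-4 x y'(x) contributes -4 n a_n at x^n.
-4 y(x) contributes -4 a_n at x^n.
Matching x^n: (n+2)(n+1) a_{n+2} + (-3 n(n-1) - 4 n - 4) a_n = 0.
Thus a_{n+2} = (3 n(n-1) + 4 n + 4) / ((n+1)(n+2)) * a_n.

Check with a_0 = 3, a_1 = -2 (apply the recurrence for n = 0, 1, 2, 3): a_0 = 3, a_1 = -2, a_2 = 6, a_3 = -8/3, a_4 = 9, a_5 = -68/15.

a_(n+2) = (3 n(n-1) + 4 n + 4) / ((n+1)(n+2)) * a_n; check: a_0 = 3, a_1 = -2, a_2 = 6, a_3 = -8/3, a_4 = 9, a_5 = -68/15
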